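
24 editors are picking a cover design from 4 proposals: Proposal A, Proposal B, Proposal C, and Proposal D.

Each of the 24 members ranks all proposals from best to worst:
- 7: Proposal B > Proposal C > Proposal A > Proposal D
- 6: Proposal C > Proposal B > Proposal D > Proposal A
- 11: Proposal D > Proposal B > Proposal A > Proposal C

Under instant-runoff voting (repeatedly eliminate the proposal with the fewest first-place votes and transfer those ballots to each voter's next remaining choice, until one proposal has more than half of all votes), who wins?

Round 1: Proposal A 0, Proposal B 7, Proposal C 6, Proposal D 11. Proposal A eliminated.
Round 2: Proposal B 7, Proposal C 6, Proposal D 11. Proposal C eliminated.
Round 3: Proposal B 13, Proposal D 11. Proposal B has a majority (≥13).

Proposal B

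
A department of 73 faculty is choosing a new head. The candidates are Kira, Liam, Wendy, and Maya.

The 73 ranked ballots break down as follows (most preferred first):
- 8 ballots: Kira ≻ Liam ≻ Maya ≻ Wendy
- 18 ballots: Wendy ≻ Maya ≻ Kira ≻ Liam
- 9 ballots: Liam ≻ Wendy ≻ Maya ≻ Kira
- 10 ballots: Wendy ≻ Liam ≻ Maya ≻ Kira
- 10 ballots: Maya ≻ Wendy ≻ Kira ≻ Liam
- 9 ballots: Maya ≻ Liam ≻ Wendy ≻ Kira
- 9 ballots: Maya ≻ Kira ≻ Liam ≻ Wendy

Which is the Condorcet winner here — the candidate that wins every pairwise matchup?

Wendy

Wendy vs Kira: 56–17
Wendy vs Liam: 38–35
Wendy vs Maya: 37–36
Wendy beats every other candidate.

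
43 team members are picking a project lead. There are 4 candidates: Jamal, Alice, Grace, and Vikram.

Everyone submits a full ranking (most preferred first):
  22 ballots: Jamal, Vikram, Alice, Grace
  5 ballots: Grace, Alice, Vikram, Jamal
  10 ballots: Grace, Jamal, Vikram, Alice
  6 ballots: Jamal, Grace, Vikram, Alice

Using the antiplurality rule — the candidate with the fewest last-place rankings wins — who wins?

Last-place votes: Jamal 5, Alice 16, Grace 22, Vikram 0.

Vikram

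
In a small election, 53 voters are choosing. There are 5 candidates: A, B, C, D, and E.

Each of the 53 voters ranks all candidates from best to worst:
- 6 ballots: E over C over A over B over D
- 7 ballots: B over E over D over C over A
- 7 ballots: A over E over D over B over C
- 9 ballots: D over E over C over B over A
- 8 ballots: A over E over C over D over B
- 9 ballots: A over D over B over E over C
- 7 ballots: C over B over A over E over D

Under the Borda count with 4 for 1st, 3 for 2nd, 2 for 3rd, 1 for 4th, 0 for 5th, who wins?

E

A: 6×2 + 7×0 + 7×4 + 9×0 + 8×4 + 9×4 + 7×2 = 122
B: 6×1 + 7×4 + 7×1 + 9×1 + 8×0 + 9×2 + 7×3 = 89
C: 6×3 + 7×1 + 7×0 + 9×2 + 8×2 + 9×0 + 7×4 = 87
D: 6×0 + 7×2 + 7×2 + 9×4 + 8×1 + 9×3 + 7×0 = 99
E: 6×4 + 7×3 + 7×3 + 9×3 + 8×3 + 9×1 + 7×1 = 133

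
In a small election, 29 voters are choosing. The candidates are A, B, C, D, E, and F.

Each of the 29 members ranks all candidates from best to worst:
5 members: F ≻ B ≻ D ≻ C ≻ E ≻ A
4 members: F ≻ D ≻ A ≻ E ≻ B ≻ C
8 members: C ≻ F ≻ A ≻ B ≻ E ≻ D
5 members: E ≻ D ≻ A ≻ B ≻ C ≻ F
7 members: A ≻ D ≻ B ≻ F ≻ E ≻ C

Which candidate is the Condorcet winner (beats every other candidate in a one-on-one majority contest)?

F

F vs A: 17–12
F vs B: 17–12
F vs C: 16–13
F vs D: 17–12
F vs E: 24–5
F beats every other candidate.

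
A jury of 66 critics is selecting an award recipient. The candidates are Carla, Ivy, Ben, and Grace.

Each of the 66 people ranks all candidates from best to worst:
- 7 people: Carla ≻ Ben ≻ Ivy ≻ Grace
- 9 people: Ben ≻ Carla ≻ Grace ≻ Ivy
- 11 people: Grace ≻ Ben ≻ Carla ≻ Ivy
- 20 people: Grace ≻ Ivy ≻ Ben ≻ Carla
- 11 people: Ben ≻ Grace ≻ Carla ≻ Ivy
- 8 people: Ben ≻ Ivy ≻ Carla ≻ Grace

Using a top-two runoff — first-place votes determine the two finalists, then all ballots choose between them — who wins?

Ben

Round 1 first-place votes: Carla 7, Ivy 0, Ben 28, Grace 31. Grace and Ben advance.
Runoff: Grace is ranked above Ben on 31 ballots, Ben above Grace on 35.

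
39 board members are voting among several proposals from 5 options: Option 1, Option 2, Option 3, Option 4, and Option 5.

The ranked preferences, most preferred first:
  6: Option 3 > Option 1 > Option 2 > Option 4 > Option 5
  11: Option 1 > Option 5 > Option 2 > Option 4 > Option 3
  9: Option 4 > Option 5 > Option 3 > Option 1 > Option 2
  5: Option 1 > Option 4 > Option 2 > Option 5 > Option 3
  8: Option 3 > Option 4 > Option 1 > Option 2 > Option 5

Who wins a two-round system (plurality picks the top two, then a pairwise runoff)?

Round 1 first-place votes: Option 1 16, Option 2 0, Option 3 14, Option 4 9, Option 5 0. Option 1 and Option 3 advance.
Runoff: Option 1 is ranked above Option 3 on 16 ballots, Option 3 above Option 1 on 23.

Option 3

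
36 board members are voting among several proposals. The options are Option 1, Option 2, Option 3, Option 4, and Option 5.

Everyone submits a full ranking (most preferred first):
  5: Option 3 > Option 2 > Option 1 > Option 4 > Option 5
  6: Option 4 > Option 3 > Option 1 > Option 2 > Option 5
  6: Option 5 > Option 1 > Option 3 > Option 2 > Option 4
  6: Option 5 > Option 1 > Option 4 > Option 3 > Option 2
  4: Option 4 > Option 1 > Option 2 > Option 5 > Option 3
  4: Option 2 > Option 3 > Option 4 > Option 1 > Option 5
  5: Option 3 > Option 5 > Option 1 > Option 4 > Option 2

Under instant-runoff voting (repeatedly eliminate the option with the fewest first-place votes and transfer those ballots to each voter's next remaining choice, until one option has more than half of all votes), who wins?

Option 3

Round 1: Option 1 0, Option 2 4, Option 3 10, Option 4 10, Option 5 12. Option 1 eliminated.
Round 2: Option 2 4, Option 3 10, Option 4 10, Option 5 12. Option 2 eliminated.
Round 3: Option 3 14, Option 4 10, Option 5 12. Option 4 eliminated.
Round 4: Option 3 20, Option 5 16. Option 3 has a majority (≥19).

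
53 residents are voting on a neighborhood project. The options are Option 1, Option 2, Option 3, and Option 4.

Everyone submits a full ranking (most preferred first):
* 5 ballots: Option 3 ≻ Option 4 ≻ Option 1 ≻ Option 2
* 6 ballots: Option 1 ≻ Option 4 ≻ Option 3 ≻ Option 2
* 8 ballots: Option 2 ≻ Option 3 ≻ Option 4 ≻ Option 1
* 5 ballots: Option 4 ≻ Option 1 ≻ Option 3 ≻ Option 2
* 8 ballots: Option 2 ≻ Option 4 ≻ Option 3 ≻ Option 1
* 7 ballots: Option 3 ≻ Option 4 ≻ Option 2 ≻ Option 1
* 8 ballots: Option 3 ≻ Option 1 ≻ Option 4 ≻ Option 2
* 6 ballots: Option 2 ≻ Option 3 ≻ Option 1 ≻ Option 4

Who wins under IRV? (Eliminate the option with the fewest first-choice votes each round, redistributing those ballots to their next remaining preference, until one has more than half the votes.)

Round 1: Option 1 6, Option 2 22, Option 3 20, Option 4 5. Option 4 eliminated.
Round 2: Option 1 11, Option 2 22, Option 3 20. Option 1 eliminated.
Round 3: Option 2 22, Option 3 31. Option 3 has a majority (≥27).

Option 3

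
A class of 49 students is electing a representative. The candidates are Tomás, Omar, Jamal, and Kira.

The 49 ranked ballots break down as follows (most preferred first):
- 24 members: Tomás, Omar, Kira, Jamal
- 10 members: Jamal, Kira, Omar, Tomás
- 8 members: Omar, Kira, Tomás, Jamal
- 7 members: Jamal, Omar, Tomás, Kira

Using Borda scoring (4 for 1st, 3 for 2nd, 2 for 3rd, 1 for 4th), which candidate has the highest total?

Tomás: 24×4 + 10×1 + 8×2 + 7×2 = 136
Omar: 24×3 + 10×2 + 8×4 + 7×3 = 145
Jamal: 24×1 + 10×4 + 8×1 + 7×4 = 100
Kira: 24×2 + 10×3 + 8×3 + 7×1 = 109

Omar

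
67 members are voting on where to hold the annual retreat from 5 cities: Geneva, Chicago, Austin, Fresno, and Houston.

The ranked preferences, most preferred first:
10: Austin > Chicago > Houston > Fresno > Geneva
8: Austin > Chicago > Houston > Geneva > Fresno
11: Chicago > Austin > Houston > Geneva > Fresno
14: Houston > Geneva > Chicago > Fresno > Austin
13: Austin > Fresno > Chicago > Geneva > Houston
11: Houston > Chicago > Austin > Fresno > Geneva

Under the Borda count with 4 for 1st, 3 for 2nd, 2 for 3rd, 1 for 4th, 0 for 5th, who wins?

Geneva: 10×0 + 8×1 + 11×1 + 14×3 + 13×1 + 11×0 = 74
Chicago: 10×3 + 8×3 + 11×4 + 14×2 + 13×2 + 11×3 = 185
Austin: 10×4 + 8×4 + 11×3 + 14×0 + 13×4 + 11×2 = 179
Fresno: 10×1 + 8×0 + 11×0 + 14×1 + 13×3 + 11×1 = 74
Houston: 10×2 + 8×2 + 11×2 + 14×4 + 13×0 + 11×4 = 158

Chicago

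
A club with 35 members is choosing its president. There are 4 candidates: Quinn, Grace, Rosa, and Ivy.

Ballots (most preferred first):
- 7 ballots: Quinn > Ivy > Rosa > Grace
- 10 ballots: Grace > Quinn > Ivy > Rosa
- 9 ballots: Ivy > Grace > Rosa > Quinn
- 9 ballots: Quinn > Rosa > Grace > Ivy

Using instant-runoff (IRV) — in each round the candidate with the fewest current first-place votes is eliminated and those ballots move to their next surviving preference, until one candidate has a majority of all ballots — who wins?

Grace

Round 1: Quinn 16, Grace 10, Rosa 0, Ivy 9. Rosa eliminated.
Round 2: Quinn 16, Grace 10, Ivy 9. Ivy eliminated.
Round 3: Quinn 16, Grace 19. Grace has a majority (≥18).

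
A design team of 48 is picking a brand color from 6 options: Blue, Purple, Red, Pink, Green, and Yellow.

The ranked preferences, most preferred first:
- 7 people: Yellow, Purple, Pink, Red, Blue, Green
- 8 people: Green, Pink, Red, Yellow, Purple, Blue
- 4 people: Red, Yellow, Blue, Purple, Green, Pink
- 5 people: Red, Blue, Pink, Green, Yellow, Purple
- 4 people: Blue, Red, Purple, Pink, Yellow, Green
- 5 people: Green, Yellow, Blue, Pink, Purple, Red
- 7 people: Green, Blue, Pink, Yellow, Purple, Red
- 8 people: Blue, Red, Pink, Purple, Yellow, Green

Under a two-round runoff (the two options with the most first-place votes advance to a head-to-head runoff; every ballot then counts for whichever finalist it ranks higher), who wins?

Round 1 first-place votes: Blue 12, Purple 0, Red 9, Pink 0, Green 20, Yellow 7. Green and Blue advance.
Runoff: Green is ranked above Blue on 20 ballots, Blue above Green on 28.

Blue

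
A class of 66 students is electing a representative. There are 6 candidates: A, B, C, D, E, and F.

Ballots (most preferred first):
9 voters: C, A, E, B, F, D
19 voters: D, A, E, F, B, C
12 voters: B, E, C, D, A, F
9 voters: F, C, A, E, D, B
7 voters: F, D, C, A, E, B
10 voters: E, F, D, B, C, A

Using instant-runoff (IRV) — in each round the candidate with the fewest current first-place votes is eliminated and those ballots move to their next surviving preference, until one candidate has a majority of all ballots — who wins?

E

Round 1: A 0, B 12, C 9, D 19, E 10, F 16. A eliminated.
Round 2: B 12, C 9, D 19, E 10, F 16. C eliminated.
Round 3: B 12, D 19, E 19, F 16. B eliminated.
Round 4: D 19, E 31, F 16. F eliminated.
Round 5: D 26, E 40. E has a majority (≥34).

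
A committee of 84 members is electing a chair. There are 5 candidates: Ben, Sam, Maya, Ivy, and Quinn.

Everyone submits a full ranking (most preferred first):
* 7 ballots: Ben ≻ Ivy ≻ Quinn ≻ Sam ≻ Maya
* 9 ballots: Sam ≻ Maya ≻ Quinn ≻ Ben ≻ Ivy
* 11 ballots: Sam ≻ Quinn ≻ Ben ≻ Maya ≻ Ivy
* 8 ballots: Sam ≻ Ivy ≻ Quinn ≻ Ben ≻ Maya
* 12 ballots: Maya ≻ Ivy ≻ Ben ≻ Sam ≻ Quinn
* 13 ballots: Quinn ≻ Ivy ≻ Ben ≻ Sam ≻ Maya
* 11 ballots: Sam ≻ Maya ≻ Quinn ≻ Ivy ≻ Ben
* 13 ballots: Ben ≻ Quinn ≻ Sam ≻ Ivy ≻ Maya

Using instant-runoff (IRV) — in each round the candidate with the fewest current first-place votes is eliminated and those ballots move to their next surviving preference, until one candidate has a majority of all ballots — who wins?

Round 1: Ben 20, Sam 39, Maya 12, Ivy 0, Quinn 13. Ivy eliminated.
Round 2: Ben 20, Sam 39, Maya 12, Quinn 13. Maya eliminated.
Round 3: Ben 32, Sam 39, Quinn 13. Quinn eliminated.
Round 4: Ben 45, Sam 39. Ben has a majority (≥43).

Ben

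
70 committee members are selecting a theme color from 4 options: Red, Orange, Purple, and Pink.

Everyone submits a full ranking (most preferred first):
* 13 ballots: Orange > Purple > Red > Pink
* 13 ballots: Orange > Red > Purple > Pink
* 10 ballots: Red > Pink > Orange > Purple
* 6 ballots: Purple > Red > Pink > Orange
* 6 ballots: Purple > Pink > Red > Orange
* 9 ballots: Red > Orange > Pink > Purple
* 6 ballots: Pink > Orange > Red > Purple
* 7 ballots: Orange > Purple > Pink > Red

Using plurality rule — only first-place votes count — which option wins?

First-place votes: Red 19, Orange 33, Purple 12, Pink 6.

Orange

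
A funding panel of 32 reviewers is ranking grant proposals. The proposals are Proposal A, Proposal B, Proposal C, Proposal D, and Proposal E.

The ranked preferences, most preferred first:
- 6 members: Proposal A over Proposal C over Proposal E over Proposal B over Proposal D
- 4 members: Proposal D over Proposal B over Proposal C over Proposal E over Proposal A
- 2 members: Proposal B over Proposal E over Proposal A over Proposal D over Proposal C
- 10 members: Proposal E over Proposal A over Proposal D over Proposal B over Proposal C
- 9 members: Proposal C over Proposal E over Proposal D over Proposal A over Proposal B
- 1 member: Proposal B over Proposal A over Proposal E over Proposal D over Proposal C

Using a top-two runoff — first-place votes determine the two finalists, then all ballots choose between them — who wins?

Round 1 first-place votes: Proposal A 6, Proposal B 3, Proposal C 9, Proposal D 4, Proposal E 10. Proposal E and Proposal C advance.
Runoff: Proposal E is ranked above Proposal C on 13 ballots, Proposal C above Proposal E on 19.

Proposal C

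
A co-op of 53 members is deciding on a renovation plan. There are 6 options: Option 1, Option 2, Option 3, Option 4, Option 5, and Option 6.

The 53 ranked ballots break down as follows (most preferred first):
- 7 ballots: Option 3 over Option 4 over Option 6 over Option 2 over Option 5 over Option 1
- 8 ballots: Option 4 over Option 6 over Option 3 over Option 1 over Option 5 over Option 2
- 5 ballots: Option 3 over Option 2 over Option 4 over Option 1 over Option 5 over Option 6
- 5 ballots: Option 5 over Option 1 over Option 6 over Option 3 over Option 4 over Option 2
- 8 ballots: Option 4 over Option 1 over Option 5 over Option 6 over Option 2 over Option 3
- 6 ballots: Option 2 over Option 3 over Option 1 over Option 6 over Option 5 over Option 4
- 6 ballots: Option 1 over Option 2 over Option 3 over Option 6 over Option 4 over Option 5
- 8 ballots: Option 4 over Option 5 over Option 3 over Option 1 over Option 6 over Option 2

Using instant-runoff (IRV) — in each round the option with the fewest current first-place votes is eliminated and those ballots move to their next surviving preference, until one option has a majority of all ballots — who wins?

Option 3

Round 1: Option 1 6, Option 2 6, Option 3 12, Option 4 24, Option 5 5, Option 6 0. Option 6 eliminated.
Round 2: Option 1 6, Option 2 6, Option 3 12, Option 4 24, Option 5 5. Option 5 eliminated.
Round 3: Option 1 11, Option 2 6, Option 3 12, Option 4 24. Option 2 eliminated.
Round 4: Option 1 11, Option 3 18, Option 4 24. Option 1 eliminated.
Round 5: Option 3 29, Option 4 24. Option 3 has a majority (≥27).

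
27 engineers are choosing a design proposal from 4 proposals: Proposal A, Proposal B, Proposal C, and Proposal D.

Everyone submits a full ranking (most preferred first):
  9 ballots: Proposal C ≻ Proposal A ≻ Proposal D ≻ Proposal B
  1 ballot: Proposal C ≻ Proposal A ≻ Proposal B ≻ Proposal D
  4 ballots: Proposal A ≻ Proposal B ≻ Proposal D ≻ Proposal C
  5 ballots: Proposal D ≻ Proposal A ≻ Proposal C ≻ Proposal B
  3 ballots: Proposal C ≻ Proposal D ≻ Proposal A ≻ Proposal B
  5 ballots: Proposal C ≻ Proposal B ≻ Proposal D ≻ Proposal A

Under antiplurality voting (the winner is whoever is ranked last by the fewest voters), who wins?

Proposal D

Last-place votes: Proposal A 5, Proposal B 17, Proposal C 4, Proposal D 1.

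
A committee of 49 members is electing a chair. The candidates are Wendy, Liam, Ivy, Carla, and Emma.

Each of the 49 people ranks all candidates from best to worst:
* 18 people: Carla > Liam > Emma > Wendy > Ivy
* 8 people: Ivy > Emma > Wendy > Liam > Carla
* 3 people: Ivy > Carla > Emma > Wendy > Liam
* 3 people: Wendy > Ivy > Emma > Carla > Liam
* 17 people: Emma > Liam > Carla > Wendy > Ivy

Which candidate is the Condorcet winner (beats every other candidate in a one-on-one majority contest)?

Emma

Emma vs Wendy: 46–3
Emma vs Liam: 31–18
Emma vs Ivy: 35–14
Emma vs Carla: 28–21
Emma beats every other candidate.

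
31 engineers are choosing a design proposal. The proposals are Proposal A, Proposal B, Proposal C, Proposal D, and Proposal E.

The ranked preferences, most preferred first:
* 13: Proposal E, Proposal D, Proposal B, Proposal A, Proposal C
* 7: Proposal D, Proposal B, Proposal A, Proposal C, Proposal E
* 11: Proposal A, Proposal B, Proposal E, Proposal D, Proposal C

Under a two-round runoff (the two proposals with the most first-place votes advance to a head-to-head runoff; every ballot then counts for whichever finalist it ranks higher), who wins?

Proposal A

Round 1 first-place votes: Proposal A 11, Proposal B 0, Proposal C 0, Proposal D 7, Proposal E 13. Proposal E and Proposal A advance.
Runoff: Proposal E is ranked above Proposal A on 13 ballots, Proposal A above Proposal E on 18.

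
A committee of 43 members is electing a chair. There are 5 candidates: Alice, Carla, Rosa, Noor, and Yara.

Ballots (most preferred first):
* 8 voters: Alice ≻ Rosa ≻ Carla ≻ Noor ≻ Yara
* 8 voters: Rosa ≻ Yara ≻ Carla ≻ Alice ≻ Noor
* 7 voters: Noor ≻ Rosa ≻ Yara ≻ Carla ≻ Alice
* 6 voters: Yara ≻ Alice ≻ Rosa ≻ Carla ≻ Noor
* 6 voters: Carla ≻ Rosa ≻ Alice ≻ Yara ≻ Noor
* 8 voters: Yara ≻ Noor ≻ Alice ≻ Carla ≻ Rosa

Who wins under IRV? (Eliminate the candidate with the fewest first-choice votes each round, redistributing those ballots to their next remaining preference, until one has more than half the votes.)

Rosa

Round 1: Alice 8, Carla 6, Rosa 8, Noor 7, Yara 14. Carla eliminated.
Round 2: Alice 8, Rosa 14, Noor 7, Yara 14. Noor eliminated.
Round 3: Alice 8, Rosa 21, Yara 14. Alice eliminated.
Round 4: Rosa 29, Yara 14. Rosa has a majority (≥22).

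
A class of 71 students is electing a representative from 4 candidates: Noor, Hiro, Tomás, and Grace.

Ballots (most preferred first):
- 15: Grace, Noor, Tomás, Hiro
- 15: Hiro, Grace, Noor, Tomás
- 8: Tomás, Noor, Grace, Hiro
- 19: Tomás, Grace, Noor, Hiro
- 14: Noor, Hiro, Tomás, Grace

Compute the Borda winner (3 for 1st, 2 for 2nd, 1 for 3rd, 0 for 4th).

Noor

Noor: 15×2 + 15×1 + 8×2 + 19×1 + 14×3 = 122
Hiro: 15×0 + 15×3 + 8×0 + 19×0 + 14×2 = 73
Tomás: 15×1 + 15×0 + 8×3 + 19×3 + 14×1 = 110
Grace: 15×3 + 15×2 + 8×1 + 19×2 + 14×0 = 121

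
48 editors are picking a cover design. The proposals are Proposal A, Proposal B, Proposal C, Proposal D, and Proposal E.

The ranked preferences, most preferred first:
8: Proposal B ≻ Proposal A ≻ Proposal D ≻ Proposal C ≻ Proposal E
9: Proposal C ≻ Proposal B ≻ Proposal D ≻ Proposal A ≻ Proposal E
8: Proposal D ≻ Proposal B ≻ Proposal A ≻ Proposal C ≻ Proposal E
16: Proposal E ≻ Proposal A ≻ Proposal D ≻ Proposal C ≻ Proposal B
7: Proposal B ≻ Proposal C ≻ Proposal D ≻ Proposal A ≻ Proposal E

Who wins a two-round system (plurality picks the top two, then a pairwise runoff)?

Round 1 first-place votes: Proposal A 0, Proposal B 15, Proposal C 9, Proposal D 8, Proposal E 16. Proposal E and Proposal B advance.
Runoff: Proposal E is ranked above Proposal B on 16 ballots, Proposal B above Proposal E on 32.

Proposal B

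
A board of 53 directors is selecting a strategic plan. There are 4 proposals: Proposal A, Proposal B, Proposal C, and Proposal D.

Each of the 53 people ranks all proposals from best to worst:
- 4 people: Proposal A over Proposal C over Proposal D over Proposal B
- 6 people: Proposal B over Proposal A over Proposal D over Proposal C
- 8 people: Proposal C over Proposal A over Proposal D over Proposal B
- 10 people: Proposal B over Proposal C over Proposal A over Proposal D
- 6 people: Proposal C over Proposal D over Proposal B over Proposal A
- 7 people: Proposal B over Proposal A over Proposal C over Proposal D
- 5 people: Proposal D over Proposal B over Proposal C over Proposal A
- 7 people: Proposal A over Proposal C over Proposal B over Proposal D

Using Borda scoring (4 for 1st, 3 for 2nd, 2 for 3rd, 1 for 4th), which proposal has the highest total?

Proposal C

Proposal A: 4×4 + 6×3 + 8×3 + 10×2 + 6×1 + 7×3 + 5×1 + 7×4 = 138
Proposal B: 4×1 + 6×4 + 8×1 + 10×4 + 6×2 + 7×4 + 5×3 + 7×2 = 145
Proposal C: 4×3 + 6×1 + 8×4 + 10×3 + 6×4 + 7×2 + 5×2 + 7×3 = 149
Proposal D: 4×2 + 6×2 + 8×2 + 10×1 + 6×3 + 7×1 + 5×4 + 7×1 = 98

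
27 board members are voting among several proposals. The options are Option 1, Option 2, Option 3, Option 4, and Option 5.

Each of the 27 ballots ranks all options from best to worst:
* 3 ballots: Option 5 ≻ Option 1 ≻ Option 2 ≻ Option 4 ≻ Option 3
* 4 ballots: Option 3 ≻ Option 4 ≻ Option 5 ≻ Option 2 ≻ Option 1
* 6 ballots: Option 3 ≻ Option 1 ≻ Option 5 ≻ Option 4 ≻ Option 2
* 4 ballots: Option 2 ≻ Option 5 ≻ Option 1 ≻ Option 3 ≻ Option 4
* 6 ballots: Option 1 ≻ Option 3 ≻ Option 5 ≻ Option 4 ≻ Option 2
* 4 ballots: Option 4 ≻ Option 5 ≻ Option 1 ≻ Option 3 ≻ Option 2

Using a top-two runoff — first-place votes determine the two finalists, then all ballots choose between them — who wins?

Round 1 first-place votes: Option 1 6, Option 2 4, Option 3 10, Option 4 4, Option 5 3. Option 3 and Option 1 advance.
Runoff: Option 3 is ranked above Option 1 on 10 ballots, Option 1 above Option 3 on 17.

Option 1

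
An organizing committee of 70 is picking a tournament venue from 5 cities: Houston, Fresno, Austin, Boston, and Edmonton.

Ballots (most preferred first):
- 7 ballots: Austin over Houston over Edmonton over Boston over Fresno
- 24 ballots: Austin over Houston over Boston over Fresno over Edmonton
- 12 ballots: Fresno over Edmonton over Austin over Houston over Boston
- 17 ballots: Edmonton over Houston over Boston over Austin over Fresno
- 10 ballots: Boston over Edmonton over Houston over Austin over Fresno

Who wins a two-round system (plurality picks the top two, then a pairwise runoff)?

Edmonton

Round 1 first-place votes: Houston 0, Fresno 12, Austin 31, Boston 10, Edmonton 17. Austin and Edmonton advance.
Runoff: Austin is ranked above Edmonton on 31 ballots, Edmonton above Austin on 39.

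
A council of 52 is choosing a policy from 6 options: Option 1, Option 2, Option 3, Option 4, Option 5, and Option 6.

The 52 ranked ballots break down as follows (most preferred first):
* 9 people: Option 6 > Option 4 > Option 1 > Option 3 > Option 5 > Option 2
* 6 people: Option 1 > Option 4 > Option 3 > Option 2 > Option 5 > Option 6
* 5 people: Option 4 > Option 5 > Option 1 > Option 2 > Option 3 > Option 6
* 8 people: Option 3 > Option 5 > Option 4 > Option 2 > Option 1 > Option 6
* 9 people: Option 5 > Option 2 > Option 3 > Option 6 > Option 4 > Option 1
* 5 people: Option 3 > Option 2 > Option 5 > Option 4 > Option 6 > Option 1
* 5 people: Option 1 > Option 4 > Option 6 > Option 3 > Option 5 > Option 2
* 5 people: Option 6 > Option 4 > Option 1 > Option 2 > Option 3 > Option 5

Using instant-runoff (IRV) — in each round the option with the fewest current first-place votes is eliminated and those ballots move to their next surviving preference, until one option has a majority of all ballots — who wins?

Option 3

Round 1: Option 1 11, Option 2 0, Option 3 13, Option 4 5, Option 5 9, Option 6 14. Option 2 eliminated.
Round 2: Option 1 11, Option 3 13, Option 4 5, Option 5 9, Option 6 14. Option 4 eliminated.
Round 3: Option 1 11, Option 3 13, Option 5 14, Option 6 14. Option 1 eliminated.
Round 4: Option 3 19, Option 5 14, Option 6 19. Option 5 eliminated.
Round 5: Option 3 33, Option 6 19. Option 3 has a majority (≥27).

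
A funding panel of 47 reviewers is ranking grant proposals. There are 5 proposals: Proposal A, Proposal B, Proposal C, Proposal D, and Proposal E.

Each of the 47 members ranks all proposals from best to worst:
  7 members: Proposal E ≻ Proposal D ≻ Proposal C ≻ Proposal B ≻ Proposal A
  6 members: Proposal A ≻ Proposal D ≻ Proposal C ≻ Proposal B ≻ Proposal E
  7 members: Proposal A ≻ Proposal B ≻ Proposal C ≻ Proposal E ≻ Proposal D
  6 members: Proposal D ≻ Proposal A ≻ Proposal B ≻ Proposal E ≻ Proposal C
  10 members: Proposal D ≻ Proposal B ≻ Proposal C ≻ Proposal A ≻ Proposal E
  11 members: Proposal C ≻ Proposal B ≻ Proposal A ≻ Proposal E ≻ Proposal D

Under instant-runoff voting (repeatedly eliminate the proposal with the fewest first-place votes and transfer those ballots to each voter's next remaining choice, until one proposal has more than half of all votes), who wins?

Round 1: Proposal A 13, Proposal B 0, Proposal C 11, Proposal D 16, Proposal E 7. Proposal B eliminated.
Round 2: Proposal A 13, Proposal C 11, Proposal D 16, Proposal E 7. Proposal E eliminated.
Round 3: Proposal A 13, Proposal C 11, Proposal D 23. Proposal C eliminated.
Round 4: Proposal A 24, Proposal D 23. Proposal A has a majority (≥24).

Proposal A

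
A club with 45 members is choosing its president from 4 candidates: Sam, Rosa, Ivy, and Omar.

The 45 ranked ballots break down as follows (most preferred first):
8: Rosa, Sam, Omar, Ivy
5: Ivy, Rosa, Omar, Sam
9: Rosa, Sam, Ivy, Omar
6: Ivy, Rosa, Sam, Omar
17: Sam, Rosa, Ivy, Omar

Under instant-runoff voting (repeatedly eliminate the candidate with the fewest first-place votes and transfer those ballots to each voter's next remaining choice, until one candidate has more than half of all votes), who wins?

Rosa

Round 1: Sam 17, Rosa 17, Ivy 11, Omar 0. Omar eliminated.
Round 2: Sam 17, Rosa 17, Ivy 11. Ivy eliminated.
Round 3: Sam 17, Rosa 28. Rosa has a majority (≥23).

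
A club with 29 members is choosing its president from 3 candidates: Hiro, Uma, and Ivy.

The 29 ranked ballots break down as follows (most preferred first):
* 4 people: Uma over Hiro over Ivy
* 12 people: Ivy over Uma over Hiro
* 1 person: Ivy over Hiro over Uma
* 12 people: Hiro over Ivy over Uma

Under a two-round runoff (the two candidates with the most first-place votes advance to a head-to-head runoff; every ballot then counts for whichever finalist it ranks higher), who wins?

Round 1 first-place votes: Hiro 12, Uma 4, Ivy 13. Ivy and Hiro advance.
Runoff: Ivy is ranked above Hiro on 13 ballots, Hiro above Ivy on 16.

Hiro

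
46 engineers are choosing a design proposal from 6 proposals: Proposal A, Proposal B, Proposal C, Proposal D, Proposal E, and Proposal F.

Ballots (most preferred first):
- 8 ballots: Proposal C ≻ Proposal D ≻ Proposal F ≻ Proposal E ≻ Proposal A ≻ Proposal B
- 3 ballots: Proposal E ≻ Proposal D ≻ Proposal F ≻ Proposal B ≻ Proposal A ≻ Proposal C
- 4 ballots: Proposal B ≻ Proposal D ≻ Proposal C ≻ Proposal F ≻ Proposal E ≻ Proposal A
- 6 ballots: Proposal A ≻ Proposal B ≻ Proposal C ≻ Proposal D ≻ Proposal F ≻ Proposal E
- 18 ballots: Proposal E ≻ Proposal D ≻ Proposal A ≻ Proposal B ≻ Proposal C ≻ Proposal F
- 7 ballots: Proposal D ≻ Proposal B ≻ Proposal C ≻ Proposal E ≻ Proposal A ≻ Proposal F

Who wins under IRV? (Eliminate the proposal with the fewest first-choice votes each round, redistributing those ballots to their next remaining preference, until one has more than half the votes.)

Proposal C

Round 1: Proposal A 6, Proposal B 4, Proposal C 8, Proposal D 7, Proposal E 21, Proposal F 0. Proposal F eliminated.
Round 2: Proposal A 6, Proposal B 4, Proposal C 8, Proposal D 7, Proposal E 21. Proposal B eliminated.
Round 3: Proposal A 6, Proposal C 8, Proposal D 11, Proposal E 21. Proposal A eliminated.
Round 4: Proposal C 14, Proposal D 11, Proposal E 21. Proposal D eliminated.
Round 5: Proposal C 25, Proposal E 21. Proposal C has a majority (≥24).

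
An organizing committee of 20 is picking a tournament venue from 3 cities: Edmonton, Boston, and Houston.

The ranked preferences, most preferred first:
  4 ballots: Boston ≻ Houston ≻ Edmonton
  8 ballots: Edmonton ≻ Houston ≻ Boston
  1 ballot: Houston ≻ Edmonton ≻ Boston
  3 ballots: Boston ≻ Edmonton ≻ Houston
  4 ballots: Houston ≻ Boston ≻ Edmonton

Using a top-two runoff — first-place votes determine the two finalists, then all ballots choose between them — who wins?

Boston

Round 1 first-place votes: Edmonton 8, Boston 7, Houston 5. Edmonton and Boston advance.
Runoff: Edmonton is ranked above Boston on 9 ballots, Boston above Edmonton on 11.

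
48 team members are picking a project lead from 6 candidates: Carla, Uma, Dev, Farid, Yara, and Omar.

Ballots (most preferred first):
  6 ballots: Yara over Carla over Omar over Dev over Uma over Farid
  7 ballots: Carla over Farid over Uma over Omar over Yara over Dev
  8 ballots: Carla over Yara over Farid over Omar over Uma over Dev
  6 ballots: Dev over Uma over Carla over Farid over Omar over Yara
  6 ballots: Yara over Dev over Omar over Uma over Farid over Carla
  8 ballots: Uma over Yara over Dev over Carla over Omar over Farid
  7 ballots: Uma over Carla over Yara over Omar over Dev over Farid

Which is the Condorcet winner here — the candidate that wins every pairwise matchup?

Uma

Uma vs Carla: 27–21
Uma vs Dev: 30–18
Uma vs Farid: 33–15
Uma vs Yara: 28–20
Uma vs Omar: 28–20
Uma beats every other candidate.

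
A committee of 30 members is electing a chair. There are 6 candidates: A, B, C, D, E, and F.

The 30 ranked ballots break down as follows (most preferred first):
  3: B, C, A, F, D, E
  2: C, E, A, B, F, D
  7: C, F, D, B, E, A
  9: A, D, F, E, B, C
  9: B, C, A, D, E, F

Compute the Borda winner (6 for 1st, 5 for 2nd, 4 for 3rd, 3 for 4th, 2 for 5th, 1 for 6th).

A: 3×4 + 2×4 + 7×1 + 9×6 + 9×4 = 117
B: 3×6 + 2×3 + 7×3 + 9×2 + 9×6 = 117
C: 3×5 + 2×6 + 7×6 + 9×1 + 9×5 = 123
D: 3×2 + 2×1 + 7×4 + 9×5 + 9×3 = 108
E: 3×1 + 2×5 + 7×2 + 9×3 + 9×2 = 72
F: 3×3 + 2×2 + 7×5 + 9×4 + 9×1 = 93

C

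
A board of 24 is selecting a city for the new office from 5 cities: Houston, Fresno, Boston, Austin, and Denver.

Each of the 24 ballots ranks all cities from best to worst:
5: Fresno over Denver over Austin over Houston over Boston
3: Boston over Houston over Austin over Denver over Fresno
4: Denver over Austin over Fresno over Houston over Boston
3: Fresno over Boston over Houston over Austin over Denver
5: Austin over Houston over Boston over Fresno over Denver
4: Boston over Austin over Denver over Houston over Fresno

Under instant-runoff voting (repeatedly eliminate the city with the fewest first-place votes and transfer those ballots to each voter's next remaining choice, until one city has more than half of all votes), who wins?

Round 1: Houston 0, Fresno 8, Boston 7, Austin 5, Denver 4. Houston eliminated.
Round 2: Fresno 8, Boston 7, Austin 5, Denver 4. Denver eliminated.
Round 3: Fresno 8, Boston 7, Austin 9. Boston eliminated.
Round 4: Fresno 8, Austin 16. Austin has a majority (≥13).

Austin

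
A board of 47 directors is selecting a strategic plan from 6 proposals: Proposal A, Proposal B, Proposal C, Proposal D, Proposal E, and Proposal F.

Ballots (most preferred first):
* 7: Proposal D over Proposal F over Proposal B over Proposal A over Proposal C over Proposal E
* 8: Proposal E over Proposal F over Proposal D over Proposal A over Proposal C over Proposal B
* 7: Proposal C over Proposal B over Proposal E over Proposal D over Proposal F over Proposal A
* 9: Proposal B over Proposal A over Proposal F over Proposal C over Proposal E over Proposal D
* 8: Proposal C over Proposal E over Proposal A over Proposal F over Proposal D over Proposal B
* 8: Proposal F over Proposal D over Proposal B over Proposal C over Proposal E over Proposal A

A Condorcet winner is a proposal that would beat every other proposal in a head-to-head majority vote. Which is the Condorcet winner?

Proposal F

Proposal F vs Proposal A: 30–17
Proposal F vs Proposal B: 31–16
Proposal F vs Proposal C: 32–15
Proposal F vs Proposal D: 33–14
Proposal F vs Proposal E: 24–23
Proposal F beats every other proposal.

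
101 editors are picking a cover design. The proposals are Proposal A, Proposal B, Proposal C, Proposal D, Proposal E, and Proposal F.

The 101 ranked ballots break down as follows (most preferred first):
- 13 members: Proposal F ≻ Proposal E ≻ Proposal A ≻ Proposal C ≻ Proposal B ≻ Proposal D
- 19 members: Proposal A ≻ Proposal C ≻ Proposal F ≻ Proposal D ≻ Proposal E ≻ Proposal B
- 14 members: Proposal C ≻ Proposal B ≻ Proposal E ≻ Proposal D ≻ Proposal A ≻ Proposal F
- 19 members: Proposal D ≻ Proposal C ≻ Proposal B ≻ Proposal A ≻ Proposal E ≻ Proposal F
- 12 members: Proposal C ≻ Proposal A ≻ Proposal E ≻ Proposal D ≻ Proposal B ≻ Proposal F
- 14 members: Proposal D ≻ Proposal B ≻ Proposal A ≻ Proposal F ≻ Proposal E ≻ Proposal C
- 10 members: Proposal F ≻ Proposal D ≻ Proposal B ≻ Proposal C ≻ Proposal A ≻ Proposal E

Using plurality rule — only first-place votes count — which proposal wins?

First-place votes: Proposal A 19, Proposal B 0, Proposal C 26, Proposal D 33, Proposal E 0, Proposal F 23.

Proposal D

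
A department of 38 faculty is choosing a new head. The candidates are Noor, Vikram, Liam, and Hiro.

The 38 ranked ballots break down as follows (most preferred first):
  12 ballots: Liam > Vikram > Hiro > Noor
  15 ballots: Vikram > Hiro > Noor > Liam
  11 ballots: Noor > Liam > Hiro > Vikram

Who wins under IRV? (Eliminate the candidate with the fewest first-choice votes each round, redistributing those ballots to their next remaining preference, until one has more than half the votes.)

Liam

Round 1: Noor 11, Vikram 15, Liam 12, Hiro 0. Hiro eliminated.
Round 2: Noor 11, Vikram 15, Liam 12. Noor eliminated.
Round 3: Vikram 15, Liam 23. Liam has a majority (≥20).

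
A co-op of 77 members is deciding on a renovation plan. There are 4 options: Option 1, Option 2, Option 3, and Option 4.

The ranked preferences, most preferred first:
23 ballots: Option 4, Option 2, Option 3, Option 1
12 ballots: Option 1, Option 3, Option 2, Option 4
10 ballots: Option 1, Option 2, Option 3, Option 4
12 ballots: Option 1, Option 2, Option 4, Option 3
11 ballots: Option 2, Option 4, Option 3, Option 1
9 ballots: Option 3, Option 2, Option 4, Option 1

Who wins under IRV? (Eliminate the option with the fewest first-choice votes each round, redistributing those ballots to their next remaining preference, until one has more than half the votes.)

Round 1: Option 1 34, Option 2 11, Option 3 9, Option 4 23. Option 3 eliminated.
Round 2: Option 1 34, Option 2 20, Option 4 23. Option 2 eliminated.
Round 3: Option 1 34, Option 4 43. Option 4 has a majority (≥39).

Option 4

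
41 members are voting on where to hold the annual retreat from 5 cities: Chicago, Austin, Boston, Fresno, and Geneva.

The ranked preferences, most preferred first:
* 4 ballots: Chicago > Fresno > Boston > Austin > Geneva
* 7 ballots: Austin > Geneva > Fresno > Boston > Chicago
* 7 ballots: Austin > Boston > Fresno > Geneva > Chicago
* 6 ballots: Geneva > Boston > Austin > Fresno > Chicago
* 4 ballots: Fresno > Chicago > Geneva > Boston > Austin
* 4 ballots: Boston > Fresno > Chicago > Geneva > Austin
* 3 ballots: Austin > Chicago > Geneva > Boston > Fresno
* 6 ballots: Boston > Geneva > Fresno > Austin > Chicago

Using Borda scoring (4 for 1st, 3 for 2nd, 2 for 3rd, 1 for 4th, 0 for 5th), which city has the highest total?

Chicago: 4×4 + 7×0 + 7×0 + 6×0 + 4×3 + 4×2 + 3×3 + 6×0 = 45
Austin: 4×1 + 7×4 + 7×4 + 6×2 + 4×0 + 4×0 + 3×4 + 6×1 = 90
Boston: 4×2 + 7×1 + 7×3 + 6×3 + 4×1 + 4×4 + 3×1 + 6×4 = 101
Fresno: 4×3 + 7×2 + 7×2 + 6×1 + 4×4 + 4×3 + 3×0 + 6×2 = 86
Geneva: 4×0 + 7×3 + 7×1 + 6×4 + 4×2 + 4×1 + 3×2 + 6×3 = 88

Boston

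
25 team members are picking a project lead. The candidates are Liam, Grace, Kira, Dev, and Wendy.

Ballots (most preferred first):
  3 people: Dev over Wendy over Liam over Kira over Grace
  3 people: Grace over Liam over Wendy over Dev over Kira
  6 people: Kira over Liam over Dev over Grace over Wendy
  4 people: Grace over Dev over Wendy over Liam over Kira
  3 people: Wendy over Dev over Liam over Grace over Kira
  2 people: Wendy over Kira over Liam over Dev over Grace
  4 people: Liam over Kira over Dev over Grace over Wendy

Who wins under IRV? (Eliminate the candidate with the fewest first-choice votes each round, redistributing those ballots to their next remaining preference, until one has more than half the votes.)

Round 1: Liam 4, Grace 7, Kira 6, Dev 3, Wendy 5. Dev eliminated.
Round 2: Liam 4, Grace 7, Kira 6, Wendy 8. Liam eliminated.
Round 3: Grace 7, Kira 10, Wendy 8. Grace eliminated.
Round 4: Kira 10, Wendy 15. Wendy has a majority (≥13).

Wendy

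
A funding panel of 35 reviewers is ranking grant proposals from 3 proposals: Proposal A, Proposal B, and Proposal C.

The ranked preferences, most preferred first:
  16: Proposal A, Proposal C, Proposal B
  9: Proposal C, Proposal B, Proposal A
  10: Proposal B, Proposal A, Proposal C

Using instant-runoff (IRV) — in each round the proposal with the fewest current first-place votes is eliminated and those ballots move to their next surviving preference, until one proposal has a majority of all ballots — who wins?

Proposal B

Round 1: Proposal A 16, Proposal B 10, Proposal C 9. Proposal C eliminated.
Round 2: Proposal A 16, Proposal B 19. Proposal B has a majority (≥18).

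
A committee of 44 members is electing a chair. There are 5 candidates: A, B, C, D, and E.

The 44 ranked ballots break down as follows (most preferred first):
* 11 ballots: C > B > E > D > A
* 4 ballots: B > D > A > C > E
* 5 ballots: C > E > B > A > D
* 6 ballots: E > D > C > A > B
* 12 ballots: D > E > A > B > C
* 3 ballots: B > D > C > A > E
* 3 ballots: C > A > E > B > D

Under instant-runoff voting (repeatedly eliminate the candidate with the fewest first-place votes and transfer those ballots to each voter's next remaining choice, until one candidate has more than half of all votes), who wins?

Round 1: A 0, B 7, C 19, D 12, E 6. A eliminated.
Round 2: B 7, C 19, D 12, E 6. E eliminated.
Round 3: B 7, C 19, D 18. B eliminated.
Round 4: C 19, D 25. D has a majority (≥23).

D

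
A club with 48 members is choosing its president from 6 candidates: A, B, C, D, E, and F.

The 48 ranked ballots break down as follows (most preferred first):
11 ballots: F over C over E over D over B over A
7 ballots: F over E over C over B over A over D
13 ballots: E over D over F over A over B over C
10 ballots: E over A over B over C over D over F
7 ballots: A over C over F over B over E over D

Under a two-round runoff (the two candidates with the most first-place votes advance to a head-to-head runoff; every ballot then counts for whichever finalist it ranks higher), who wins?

Round 1 first-place votes: A 7, B 0, C 0, D 0, E 23, F 18. E and F advance.
Runoff: E is ranked above F on 23 ballots, F above E on 25.

F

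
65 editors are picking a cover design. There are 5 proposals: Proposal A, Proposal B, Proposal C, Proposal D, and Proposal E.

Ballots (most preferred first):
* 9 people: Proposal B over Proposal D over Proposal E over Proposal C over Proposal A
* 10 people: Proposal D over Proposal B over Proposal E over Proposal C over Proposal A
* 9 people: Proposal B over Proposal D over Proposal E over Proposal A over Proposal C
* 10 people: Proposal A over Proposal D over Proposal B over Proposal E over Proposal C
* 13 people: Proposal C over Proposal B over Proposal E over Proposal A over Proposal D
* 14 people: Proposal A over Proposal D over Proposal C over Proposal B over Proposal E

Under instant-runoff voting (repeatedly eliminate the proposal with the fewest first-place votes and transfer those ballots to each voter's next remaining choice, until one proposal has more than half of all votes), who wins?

Round 1: Proposal A 24, Proposal B 18, Proposal C 13, Proposal D 10, Proposal E 0. Proposal E eliminated.
Round 2: Proposal A 24, Proposal B 18, Proposal C 13, Proposal D 10. Proposal D eliminated.
Round 3: Proposal A 24, Proposal B 28, Proposal C 13. Proposal C eliminated.
Round 4: Proposal A 24, Proposal B 41. Proposal B has a majority (≥33).

Proposal B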